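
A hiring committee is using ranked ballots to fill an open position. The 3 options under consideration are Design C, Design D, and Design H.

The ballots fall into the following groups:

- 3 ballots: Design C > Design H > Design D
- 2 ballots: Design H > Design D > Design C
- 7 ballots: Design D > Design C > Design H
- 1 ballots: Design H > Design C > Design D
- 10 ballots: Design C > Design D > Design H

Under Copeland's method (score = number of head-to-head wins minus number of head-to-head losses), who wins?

Design C

Pairwise results:
  Design C vs Design D: Design C wins 14–9.
  Design C vs Design H: Design C wins 20–3.
  Design D vs Design H: Design D wins 17–6.
Copeland scores (wins − losses):
  Design C: 2 − 0 = 2
  Design D: 1 − 1 = 0
  Design H: 0 − 2 = -2
Design C has the best Copeland score.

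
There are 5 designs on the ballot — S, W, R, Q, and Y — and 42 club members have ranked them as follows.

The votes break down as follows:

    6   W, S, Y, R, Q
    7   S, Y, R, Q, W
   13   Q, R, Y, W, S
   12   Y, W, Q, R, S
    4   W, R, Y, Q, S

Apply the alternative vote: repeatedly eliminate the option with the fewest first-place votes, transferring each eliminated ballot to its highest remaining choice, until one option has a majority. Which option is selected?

Y

Round 1: Q 13, Y 12, W 10, S 7, R 0. R has the fewest and is eliminated.
Round 2: Q 13, Y 12, W 10, S 7. S has the fewest and is eliminated.
Round 3: Y 19, Q 13, W 10. W has the fewest and is eliminated.
Round 4: Y 29, Q 13. Y has a majority.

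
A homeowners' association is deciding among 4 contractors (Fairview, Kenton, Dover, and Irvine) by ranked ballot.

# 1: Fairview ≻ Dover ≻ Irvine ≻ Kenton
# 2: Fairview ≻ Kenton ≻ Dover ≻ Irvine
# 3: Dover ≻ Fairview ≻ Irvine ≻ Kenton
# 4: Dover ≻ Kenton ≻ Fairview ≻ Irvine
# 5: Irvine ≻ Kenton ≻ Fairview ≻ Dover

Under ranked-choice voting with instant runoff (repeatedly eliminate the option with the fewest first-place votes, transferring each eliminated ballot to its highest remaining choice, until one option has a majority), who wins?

Fairview

Round 1: Fairview 2, Dover 2, Irvine 1, Kenton 0. Kenton has the fewest and is eliminated.
Round 2: Fairview 2, Dover 2, Irvine 1. Irvine has the fewest and is eliminated.
Round 3: Fairview 3, Dover 2. Fairview has a majority.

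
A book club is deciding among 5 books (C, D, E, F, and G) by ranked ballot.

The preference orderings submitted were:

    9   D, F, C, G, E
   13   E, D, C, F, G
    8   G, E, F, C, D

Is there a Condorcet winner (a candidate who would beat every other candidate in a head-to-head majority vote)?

No

Head-to-head results (30 voters total):
C vs D: D wins 22–8.
C vs E: E wins 21–9.
C vs F: F wins 17–13.
C vs G: C wins 22–8.
D vs E: E wins 21–9.
D vs F: D wins 22–8.
D vs G: D wins 22–8.
E vs F: E wins 21–9.
E vs G: G wins 17–13.
F vs G: F wins 22–8.
No candidate beats all others: C beats G beats E beats C, a majority cycle.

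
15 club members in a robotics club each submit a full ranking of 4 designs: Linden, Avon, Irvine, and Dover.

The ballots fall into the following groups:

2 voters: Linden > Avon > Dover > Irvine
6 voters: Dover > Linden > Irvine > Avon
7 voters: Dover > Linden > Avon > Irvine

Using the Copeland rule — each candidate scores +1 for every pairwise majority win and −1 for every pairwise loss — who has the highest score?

Pairwise results:
  Linden vs Avon: Linden wins 15–0.
  Linden vs Irvine: Linden wins 15–0.
  Linden vs Dover: Dover wins 13–2.
  Avon vs Irvine: Avon wins 9–6.
  Avon vs Dover: Dover wins 13–2.
  Irvine vs Dover: Dover wins 15–0.
Copeland scores (wins − losses):
  Linden: 2 − 1 = 1
  Avon: 1 − 2 = -1
  Irvine: 0 − 3 = -3
  Dover: 3 − 0 = 3
Dover has the best Copeland score.

Dover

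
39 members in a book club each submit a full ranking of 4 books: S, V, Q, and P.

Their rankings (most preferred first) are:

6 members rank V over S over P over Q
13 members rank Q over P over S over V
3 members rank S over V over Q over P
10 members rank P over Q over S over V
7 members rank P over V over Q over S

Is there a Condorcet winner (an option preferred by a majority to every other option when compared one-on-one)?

Yes

Head-to-head results (39 voters total):
S vs V: S wins 26–13.
S vs Q: Q wins 30–9.
S vs P: P wins 30–9.
V vs Q: Q wins 23–16.
V vs P: P wins 30–9.
Q vs P: P wins 23–16.
P beats each rival — S (30–9), V (30–9), Q (23–16) — so P is the Condorcet winner.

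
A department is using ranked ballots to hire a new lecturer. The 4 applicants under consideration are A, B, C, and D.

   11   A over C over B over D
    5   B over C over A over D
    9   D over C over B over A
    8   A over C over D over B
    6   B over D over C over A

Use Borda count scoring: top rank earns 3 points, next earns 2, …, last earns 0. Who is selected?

Borda scores:
  A: 11·3 + 5·1 + 9·0 + 8·3 + 6·0 = 62
  B: 11·1 + 5·3 + 9·1 + 8·0 + 6·3 = 53
  C: 11·2 + 5·2 + 9·2 + 8·2 + 6·1 = 72
  D: 11·0 + 5·0 + 9·3 + 8·1 + 6·2 = 47
C has the highest total.

C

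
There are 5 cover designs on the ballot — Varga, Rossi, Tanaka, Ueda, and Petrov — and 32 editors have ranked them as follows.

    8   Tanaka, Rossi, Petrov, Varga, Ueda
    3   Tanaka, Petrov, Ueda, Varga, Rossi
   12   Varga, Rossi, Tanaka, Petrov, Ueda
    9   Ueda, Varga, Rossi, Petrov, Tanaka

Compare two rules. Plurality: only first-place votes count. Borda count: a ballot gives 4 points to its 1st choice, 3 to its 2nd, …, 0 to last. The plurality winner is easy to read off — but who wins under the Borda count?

Plurality first-place counts: Varga 12, Rossi 0, Tanaka 11, Ueda 9, Petrov 0 → Varga.
Borda totals: Varga 86, Rossi 78, Tanaka 68, Ueda 42, Petrov 46 → Varga.

Varga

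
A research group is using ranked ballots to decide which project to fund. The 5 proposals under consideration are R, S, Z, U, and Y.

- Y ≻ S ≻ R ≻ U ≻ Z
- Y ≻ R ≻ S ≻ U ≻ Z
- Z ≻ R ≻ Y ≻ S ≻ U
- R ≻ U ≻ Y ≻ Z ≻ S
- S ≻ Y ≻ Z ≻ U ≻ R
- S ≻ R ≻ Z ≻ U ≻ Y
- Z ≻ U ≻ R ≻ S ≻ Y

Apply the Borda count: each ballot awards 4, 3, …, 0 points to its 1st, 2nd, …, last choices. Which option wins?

R

Borda scores:
  R: 2 + 3 + 3 + 4 + 0 + 3 + 2 = 17
  S: 3 + 2 + 1 + 0 + 4 + 4 + 1 = 15
  Z: 0 + 0 + 4 + 1 + 2 + 2 + 4 = 13
  U: 1 + 1 + 0 + 3 + 1 + 1 + 3 = 10
  Y: 4 + 4 + 2 + 2 + 3 + 0 + 0 = 15
R has the highest total.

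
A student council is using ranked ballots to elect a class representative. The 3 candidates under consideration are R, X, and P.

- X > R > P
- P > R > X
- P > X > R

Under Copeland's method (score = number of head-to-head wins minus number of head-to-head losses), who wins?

Pairwise results:
  R vs X: X wins 2–1.
  R vs P: P wins 2–1.
  X vs P: P wins 2–1.
Copeland scores (wins − losses):
  R: 0 − 2 = -2
  X: 1 − 1 = 0
  P: 2 − 0 = 2
P has the best Copeland score.

P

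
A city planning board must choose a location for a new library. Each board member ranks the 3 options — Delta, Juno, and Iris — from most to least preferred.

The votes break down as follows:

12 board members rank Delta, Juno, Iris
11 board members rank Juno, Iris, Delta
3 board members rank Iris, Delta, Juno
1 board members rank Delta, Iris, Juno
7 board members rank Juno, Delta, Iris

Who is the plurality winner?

Juno

First-place vote totals:
  Delta: 13
  Juno: 18
  Iris: 3
Juno has the most first-place votes.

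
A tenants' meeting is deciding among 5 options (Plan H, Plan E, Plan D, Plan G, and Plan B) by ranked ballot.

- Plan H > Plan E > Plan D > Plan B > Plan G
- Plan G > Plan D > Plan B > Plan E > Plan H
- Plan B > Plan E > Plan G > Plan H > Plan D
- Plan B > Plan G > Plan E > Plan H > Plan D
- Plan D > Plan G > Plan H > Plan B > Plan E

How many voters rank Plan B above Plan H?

3

Ballots ranking Plan B above Plan H: 3.
Ballots ranking Plan H above Plan B: 2.
So 3 of 5 voters prefer Plan B to Plan H.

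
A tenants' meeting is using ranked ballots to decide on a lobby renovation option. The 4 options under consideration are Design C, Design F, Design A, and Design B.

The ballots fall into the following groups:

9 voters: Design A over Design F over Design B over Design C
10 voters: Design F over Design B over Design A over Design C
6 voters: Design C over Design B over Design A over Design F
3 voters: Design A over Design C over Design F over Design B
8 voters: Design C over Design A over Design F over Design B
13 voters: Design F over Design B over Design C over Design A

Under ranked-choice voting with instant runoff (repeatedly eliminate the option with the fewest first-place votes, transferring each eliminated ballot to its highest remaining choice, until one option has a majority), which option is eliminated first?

Design B

Round 1: Design F 23, Design C 14, Design A 12, Design B 0. Design B has the fewest and is eliminated.
Round 2: Design F 23, Design C 14, Design A 12. Design A has the fewest and is eliminated.
Round 3: Design F 32, Design C 17. Design F has a majority.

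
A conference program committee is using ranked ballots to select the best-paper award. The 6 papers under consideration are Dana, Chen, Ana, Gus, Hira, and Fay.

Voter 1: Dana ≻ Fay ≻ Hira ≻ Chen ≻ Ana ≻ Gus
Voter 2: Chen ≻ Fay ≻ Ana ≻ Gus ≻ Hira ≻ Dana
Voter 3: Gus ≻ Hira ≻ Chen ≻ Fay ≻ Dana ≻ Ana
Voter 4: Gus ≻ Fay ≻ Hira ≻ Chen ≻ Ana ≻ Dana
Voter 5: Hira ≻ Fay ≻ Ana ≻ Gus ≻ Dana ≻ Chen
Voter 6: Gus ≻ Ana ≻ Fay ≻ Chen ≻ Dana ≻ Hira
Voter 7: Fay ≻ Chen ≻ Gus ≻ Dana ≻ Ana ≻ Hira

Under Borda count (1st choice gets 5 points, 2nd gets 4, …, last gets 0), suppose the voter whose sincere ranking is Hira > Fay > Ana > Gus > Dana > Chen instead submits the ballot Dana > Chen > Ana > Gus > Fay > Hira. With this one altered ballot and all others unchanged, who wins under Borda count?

Fay

Borda totals with the altered ballot: Dana 14, Chen 22, Ana 13, Gus 22, Hira 11, Fay 23.
The winner is unchanged: still Fay.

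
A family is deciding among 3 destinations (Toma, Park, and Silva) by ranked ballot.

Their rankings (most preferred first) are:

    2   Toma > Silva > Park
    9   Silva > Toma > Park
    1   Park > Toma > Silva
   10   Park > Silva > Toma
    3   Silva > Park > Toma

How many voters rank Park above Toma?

Ballots ranking Park above Toma: 1+10+3 = 14.
Ballots ranking Toma above Park: 2+9 = 11.
So 14 of 25 voters prefer Park to Toma.

14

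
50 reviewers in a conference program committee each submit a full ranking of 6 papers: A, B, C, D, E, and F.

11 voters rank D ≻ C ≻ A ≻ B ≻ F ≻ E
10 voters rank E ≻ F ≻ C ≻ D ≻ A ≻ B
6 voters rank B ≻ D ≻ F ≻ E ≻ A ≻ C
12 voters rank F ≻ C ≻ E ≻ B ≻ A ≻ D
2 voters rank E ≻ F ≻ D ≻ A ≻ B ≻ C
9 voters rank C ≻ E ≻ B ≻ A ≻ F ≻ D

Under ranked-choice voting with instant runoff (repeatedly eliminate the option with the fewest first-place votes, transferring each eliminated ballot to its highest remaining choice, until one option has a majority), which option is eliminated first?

Round 1: E 12, F 12, D 11, C 9, B 6, A 0. A has the fewest and is eliminated.
Round 2: E 12, F 12, D 11, C 9, B 6. B has the fewest and is eliminated.
Round 3: D 17, E 12, F 12, C 9. C has the fewest and is eliminated.
Round 4: E 21, D 17, F 12. F has the fewest and is eliminated.
Round 5: E 33, D 17. E has a majority.

A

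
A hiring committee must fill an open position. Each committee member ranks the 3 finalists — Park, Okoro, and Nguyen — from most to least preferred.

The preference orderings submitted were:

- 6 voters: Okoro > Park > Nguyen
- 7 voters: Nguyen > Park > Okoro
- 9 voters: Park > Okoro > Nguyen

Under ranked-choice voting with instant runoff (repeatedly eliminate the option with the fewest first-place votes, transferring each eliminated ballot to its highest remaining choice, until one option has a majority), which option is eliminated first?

Round 1: Park 9, Nguyen 7, Okoro 6. Okoro has the fewest and is eliminated.
Round 2: Park 15, Nguyen 7. Park has a majority.

Okoro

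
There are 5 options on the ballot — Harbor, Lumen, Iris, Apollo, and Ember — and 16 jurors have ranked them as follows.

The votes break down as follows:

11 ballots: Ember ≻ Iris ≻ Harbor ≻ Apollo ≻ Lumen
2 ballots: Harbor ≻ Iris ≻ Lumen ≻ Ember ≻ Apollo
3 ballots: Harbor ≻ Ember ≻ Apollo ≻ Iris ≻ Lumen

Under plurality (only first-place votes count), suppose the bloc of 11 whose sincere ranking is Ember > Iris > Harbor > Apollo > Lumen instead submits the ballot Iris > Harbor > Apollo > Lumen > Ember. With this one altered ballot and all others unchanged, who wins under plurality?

First-place totals with the altered ballot: Harbor 5, Lumen 0, Iris 11, Apollo 0, Ember 0.
The switch changes the winner from Ember to Iris.

Iris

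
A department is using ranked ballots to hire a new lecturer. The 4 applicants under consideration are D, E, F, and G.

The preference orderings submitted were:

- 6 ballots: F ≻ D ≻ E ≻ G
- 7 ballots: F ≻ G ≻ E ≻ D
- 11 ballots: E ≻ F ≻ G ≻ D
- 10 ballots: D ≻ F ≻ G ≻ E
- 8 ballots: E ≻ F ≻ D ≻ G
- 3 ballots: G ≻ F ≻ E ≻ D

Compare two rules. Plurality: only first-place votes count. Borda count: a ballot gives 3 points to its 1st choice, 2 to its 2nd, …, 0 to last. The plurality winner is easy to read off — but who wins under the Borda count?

F

Plurality first-place counts: D 10, E 19, F 13, G 3 → E.
Borda totals: D 50, E 73, F 103, G 44 → F.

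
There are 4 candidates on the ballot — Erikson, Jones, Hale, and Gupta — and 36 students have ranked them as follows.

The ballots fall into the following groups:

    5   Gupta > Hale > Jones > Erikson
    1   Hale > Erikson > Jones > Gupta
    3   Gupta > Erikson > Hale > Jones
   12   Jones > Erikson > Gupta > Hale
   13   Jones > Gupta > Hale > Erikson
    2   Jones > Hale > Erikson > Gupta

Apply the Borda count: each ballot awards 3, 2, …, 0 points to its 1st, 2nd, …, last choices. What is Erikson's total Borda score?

34

Borda scores:
  Erikson: 5·0 + 2 + 3·2 + 12·2 + 13·0 + 2·1 = 34
  Jones: 5·1 + 1 + 3·0 + 12·3 + 13·3 + 2·3 = 87
  Hale: 5·2 + 3 + 3·1 + 12·0 + 13·1 + 2·2 = 33
  Gupta: 5·3 + 0 + 3·3 + 12·1 + 13·2 + 2·0 = 62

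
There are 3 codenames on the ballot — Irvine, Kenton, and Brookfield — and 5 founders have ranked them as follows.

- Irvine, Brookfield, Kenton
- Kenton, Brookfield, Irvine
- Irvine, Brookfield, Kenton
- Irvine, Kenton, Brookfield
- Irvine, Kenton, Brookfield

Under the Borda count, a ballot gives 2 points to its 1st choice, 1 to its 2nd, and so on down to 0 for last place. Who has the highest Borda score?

Irvine

Borda scores:
  Irvine: 2 + 0 + 2 + 2 + 2 = 8
  Kenton: 0 + 2 + 0 + 1 + 1 = 4
  Brookfield: 1 + 1 + 1 + 0 + 0 = 3
Irvine has the highest total.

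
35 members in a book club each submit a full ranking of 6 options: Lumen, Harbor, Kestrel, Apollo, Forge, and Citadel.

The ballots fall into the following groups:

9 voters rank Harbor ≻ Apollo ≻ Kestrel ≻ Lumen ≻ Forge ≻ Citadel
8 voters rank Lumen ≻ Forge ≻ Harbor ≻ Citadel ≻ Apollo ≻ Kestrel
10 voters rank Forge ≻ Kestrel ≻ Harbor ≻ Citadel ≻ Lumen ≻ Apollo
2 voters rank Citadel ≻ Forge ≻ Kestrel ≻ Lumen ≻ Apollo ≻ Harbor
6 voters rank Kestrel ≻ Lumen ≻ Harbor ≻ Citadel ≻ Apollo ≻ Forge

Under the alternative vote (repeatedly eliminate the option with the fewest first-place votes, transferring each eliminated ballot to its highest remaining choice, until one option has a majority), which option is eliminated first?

Apollo

Round 1: Forge 10, Harbor 9, Lumen 8, Kestrel 6, Citadel 2, Apollo 0. Apollo has the fewest and is eliminated.
Round 2: Forge 10, Harbor 9, Lumen 8, Kestrel 6, Citadel 2. Citadel has the fewest and is eliminated.
Round 3: Forge 12, Harbor 9, Lumen 8, Kestrel 6. Kestrel has the fewest and is eliminated.
Round 4: Lumen 14, Forge 12, Harbor 9. Harbor has the fewest and is eliminated.
Round 5: Lumen 23, Forge 12. Lumen has a majority.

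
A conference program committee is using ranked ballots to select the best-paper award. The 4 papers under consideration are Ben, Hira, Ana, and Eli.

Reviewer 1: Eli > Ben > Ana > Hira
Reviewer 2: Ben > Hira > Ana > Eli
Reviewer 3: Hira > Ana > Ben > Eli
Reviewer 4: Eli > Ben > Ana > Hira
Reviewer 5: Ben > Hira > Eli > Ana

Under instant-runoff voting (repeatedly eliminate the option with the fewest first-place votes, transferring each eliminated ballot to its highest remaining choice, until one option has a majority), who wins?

Round 1: Ben 2, Eli 2, Hira 1, Ana 0. Ana has the fewest and is eliminated.
Round 2: Ben 2, Eli 2, Hira 1. Hira has the fewest and is eliminated.
Round 3: Ben 3, Eli 2. Ben has a majority.

Ben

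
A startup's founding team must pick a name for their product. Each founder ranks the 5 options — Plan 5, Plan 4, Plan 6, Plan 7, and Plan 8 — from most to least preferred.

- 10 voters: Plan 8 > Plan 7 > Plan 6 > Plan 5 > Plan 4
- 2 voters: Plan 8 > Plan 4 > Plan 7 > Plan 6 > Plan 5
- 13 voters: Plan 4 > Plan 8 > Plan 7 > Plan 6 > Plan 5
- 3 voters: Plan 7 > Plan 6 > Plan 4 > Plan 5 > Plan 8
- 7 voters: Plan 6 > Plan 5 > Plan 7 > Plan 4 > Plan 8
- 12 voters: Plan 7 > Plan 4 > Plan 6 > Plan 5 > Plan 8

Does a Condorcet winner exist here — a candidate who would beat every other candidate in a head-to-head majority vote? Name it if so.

No Condorcet winner

Head-to-head results (47 voters total):
Plan 5 vs Plan 4: Plan 4 wins 30–17.
Plan 5 vs Plan 6: Plan 6 wins 47–0.
Plan 5 vs Plan 7: Plan 7 wins 40–7.
Plan 5 vs Plan 8: Plan 8 wins 25–22.
Plan 4 vs Plan 6: Plan 4 wins 27–20.
Plan 4 vs Plan 7: Plan 7 wins 32–15.
Plan 4 vs Plan 8: Plan 4 wins 35–12.
Plan 6 vs Plan 7: Plan 7 wins 40–7.
Plan 6 vs Plan 8: Plan 8 wins 25–22.
Plan 7 vs Plan 8: Plan 8 wins 25–22.
No candidate beats all others: Plan 4 beats Plan 8 beats Plan 7 beats Plan 4, a majority cycle.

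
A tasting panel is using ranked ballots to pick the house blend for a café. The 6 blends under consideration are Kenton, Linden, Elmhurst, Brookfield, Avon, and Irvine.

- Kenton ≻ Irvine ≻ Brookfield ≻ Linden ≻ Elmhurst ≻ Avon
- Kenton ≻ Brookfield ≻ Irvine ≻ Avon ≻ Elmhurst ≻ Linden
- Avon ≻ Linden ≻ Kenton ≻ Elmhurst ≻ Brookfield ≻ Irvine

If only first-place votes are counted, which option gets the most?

Kenton

First-place vote totals:
  Kenton: 2
  Linden: 0
  Elmhurst: 0
  Brookfield: 0
  Avon: 1
  Irvine: 0
Kenton has the most first-place votes.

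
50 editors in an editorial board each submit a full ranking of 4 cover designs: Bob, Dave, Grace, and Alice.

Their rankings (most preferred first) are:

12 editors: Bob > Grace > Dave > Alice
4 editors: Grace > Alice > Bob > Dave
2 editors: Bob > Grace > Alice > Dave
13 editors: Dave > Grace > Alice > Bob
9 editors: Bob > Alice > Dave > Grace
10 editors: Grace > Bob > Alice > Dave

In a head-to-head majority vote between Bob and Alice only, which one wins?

Bob

Ballots ranking Bob above Alice: 12+2+9+10 = 33.
Ballots ranking Alice above Bob: 4+13 = 17.
Bob wins the head-to-head, 33–17.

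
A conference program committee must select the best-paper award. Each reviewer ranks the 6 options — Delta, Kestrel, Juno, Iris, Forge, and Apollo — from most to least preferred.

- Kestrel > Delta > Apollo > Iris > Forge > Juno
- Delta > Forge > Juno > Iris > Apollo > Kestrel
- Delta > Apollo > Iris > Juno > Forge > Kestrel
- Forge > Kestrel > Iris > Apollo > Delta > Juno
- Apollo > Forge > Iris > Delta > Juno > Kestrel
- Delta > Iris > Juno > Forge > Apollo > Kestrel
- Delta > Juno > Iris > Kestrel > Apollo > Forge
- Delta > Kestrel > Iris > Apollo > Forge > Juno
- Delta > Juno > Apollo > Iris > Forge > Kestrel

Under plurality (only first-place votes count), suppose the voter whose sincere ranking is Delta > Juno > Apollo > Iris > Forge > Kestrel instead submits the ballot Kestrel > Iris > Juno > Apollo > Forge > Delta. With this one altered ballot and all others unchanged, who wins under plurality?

Delta

First-place totals with the altered ballot: Delta 5, Kestrel 2, Juno 0, Iris 0, Forge 1, Apollo 1.
The winner is unchanged: still Delta.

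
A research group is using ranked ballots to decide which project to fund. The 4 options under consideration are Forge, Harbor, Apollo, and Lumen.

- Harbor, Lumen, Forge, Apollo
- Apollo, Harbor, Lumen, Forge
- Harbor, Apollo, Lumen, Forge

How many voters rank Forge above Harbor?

0

Ballots ranking Forge above Harbor: 0.
Ballots ranking Harbor above Forge: 3.
So 0 of 3 voters prefer Forge to Harbor.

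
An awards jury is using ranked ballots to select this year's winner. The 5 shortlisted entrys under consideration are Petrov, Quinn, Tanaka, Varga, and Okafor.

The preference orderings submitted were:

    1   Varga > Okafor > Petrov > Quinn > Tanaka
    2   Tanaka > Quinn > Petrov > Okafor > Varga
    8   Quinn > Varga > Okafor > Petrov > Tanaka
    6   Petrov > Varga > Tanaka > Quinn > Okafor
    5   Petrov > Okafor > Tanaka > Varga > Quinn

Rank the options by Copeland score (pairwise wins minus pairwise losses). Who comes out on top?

Pairwise results:
  Petrov vs Quinn: Petrov wins 12–10.
  Petrov vs Tanaka: Petrov wins 20–2.
  Petrov vs Varga: Petrov wins 13–9.
  Petrov vs Okafor: Petrov wins 13–9.
  Quinn vs Tanaka: Tanaka wins 13–9.
  Quinn vs Varga: Varga wins 12–10.
  Quinn vs Okafor: Quinn wins 16–6.
  Tanaka vs Varga: Varga wins 15–7.
  Tanaka vs Okafor: Okafor wins 14–8.
  Varga vs Okafor: Varga wins 15–7.
Copeland scores (wins − losses):
  Petrov: 4 − 0 = 4
  Quinn: 1 − 3 = -2
  Tanaka: 1 − 3 = -2
  Varga: 3 − 1 = 2
  Okafor: 1 − 3 = -2
Petrov has the best Copeland score.

Petrov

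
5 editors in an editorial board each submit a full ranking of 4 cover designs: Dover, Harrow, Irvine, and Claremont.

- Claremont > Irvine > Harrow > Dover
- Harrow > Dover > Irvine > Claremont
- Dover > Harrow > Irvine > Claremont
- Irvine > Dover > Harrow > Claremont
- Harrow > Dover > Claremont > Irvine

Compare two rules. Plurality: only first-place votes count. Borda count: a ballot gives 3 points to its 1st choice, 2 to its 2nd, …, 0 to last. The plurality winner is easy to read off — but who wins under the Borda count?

Plurality first-place counts: Dover 1, Harrow 2, Irvine 1, Claremont 1 → Harrow.
Borda totals: Dover 9, Harrow 10, Irvine 7, Claremont 4 → Harrow.

Harrow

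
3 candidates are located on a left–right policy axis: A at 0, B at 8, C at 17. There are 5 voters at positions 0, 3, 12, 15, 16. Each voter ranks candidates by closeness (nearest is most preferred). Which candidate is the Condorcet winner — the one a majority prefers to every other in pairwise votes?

B

With single-peaked preferences on a line, the Condorcet winner is the candidate closest to the median voter.
The median voter (position 12) is closest to B at 8.
Check: B vs A — voters closer to B: 3 of 5.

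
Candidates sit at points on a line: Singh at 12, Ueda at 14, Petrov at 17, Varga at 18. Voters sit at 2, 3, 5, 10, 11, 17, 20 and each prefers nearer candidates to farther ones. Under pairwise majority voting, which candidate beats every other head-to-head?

Singh

With single-peaked preferences on a line, the Condorcet winner is the candidate closest to the median voter.
The median voter (position 10) is closest to Singh at 12.
Check: Singh vs Petrov — voters closer to Singh: 5 of 7.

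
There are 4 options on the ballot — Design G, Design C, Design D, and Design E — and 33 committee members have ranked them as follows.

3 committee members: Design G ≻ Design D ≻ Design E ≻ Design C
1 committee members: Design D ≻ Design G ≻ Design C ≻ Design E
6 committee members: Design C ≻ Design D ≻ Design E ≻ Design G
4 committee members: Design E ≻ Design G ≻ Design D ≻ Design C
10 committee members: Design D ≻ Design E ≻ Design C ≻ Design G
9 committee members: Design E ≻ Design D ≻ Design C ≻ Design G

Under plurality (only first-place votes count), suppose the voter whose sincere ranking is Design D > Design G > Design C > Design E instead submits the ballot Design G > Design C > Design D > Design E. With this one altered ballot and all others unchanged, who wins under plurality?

First-place totals with the altered ballot: Design G 4, Design C 6, Design D 10, Design E 13.
The winner is unchanged: still Design E.

Design E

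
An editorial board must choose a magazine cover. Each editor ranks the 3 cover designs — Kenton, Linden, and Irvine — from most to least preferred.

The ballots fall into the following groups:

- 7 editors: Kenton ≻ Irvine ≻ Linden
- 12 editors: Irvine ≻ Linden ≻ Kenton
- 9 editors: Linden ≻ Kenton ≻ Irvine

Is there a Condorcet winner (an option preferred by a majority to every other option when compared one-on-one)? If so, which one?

Head-to-head results (28 voters total):
Kenton vs Linden: Linden wins 21–7.
Kenton vs Irvine: Kenton wins 16–12.
Linden vs Irvine: Irvine wins 19–9.
No candidate beats all others: Kenton beats Irvine beats Linden beats Kenton, a majority cycle.

There is no Condorcet winner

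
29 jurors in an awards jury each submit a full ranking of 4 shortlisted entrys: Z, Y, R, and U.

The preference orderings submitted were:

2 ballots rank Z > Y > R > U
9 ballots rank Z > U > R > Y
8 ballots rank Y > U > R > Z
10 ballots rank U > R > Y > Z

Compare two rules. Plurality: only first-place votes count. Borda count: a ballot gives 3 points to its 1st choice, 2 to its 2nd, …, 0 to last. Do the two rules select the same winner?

No

Plurality first-place counts: Z 11, Y 8, R 0, U 10 → Z.
Borda totals: Z 33, Y 38, R 39, U 64 → U.
The two rules disagree: plurality picks Z, Borda picks U.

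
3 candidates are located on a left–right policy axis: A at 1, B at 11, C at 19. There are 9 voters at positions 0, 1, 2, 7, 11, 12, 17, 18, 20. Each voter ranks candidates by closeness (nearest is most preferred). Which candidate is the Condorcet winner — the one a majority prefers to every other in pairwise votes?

B

With single-peaked preferences on a line, the Condorcet winner is the candidate closest to the median voter.
The median voter (position 11) is closest to B at 11.
Check: B vs A — voters closer to B: 6 of 9.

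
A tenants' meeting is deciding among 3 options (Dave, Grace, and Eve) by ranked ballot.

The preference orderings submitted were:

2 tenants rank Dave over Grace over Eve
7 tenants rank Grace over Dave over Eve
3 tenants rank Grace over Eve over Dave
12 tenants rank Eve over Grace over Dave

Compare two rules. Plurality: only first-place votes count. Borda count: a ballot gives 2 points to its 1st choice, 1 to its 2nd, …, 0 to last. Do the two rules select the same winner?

Plurality first-place counts: Dave 2, Grace 10, Eve 12 → Eve.
Borda totals: Dave 11, Grace 34, Eve 27 → Grace.
The two rules disagree: plurality picks Eve, Borda picks Grace.

No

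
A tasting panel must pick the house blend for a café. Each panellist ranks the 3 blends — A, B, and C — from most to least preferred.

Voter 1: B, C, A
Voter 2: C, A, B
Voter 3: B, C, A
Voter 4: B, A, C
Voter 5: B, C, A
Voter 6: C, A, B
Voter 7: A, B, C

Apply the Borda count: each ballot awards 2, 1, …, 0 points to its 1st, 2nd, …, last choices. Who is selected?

Borda scores:
  A: 0 + 1 + 0 + 1 + 0 + 1 + 2 = 5
  B: 2 + 0 + 2 + 2 + 2 + 0 + 1 = 9
  C: 1 + 2 + 1 + 0 + 1 + 2 + 0 = 7
B has the highest total.

B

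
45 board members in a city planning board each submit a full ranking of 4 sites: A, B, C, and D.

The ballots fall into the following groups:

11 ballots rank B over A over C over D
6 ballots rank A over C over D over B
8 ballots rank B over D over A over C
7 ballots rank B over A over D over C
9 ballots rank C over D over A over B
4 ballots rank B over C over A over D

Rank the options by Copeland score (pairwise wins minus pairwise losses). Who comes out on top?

B

Pairwise results:
  A vs B: B wins 30–15.
  A vs C: A wins 32–13.
  A vs D: A wins 28–17.
  B vs C: B wins 30–15.
  B vs D: B wins 30–15.
  C vs D: C wins 30–15.
Copeland scores (wins − losses):
  A: 2 − 1 = 1
  B: 3 − 0 = 3
  C: 1 − 2 = -1
  D: 0 − 3 = -3
B has the best Copeland score.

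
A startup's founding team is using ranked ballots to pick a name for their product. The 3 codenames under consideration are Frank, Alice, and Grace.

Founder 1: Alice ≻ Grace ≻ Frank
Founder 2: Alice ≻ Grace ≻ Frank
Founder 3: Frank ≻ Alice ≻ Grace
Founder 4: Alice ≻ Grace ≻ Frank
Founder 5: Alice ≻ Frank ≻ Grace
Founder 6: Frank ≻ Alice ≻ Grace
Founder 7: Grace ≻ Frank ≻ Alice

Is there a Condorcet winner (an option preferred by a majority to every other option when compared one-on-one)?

Head-to-head results (7 voters total):
Frank vs Alice: Alice wins 4–3.
Frank vs Grace: Grace wins 4–3.
Alice vs Grace: Alice wins 6–1.
Alice beats each rival — Frank (4–3), Grace (6–1) — so Alice is the Condorcet winner.

Yes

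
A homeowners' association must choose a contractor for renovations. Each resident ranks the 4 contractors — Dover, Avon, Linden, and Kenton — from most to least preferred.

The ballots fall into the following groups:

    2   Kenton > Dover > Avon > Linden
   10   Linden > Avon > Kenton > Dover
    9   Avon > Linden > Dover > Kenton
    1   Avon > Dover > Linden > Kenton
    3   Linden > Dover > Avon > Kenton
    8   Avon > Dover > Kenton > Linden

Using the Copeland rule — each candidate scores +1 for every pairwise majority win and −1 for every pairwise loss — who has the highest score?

Pairwise results:
  Dover vs Avon: Avon wins 28–5.
  Dover vs Linden: Linden wins 22–11.
  Dover vs Kenton: Dover wins 21–12.
  Avon vs Linden: Avon wins 20–13.
  Avon vs Kenton: Avon wins 31–2.
  Linden vs Kenton: Linden wins 23–10.
Copeland scores (wins − losses):
  Dover: 1 − 2 = -1
  Avon: 3 − 0 = 3
  Linden: 2 − 1 = 1
  Kenton: 0 − 3 = -3
Avon has the best Copeland score.

Avon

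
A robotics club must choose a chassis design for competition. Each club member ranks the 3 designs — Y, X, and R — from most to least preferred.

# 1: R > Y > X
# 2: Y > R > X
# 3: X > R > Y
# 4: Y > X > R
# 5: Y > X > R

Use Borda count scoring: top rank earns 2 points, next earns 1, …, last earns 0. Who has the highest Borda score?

Y

Borda scores:
  Y: 1 + 2 + 0 + 2 + 2 = 7
  X: 0 + 0 + 2 + 1 + 1 = 4
  R: 2 + 1 + 1 + 0 + 0 = 4
Y has the highest total.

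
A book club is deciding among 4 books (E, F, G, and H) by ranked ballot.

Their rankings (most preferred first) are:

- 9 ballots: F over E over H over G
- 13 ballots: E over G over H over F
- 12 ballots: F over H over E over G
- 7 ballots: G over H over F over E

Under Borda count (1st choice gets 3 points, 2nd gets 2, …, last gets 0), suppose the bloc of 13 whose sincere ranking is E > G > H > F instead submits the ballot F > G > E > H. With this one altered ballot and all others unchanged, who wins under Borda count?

F

Borda totals with the altered ballot: E 43, F 109, G 47, H 47.
The winner is unchanged: still F.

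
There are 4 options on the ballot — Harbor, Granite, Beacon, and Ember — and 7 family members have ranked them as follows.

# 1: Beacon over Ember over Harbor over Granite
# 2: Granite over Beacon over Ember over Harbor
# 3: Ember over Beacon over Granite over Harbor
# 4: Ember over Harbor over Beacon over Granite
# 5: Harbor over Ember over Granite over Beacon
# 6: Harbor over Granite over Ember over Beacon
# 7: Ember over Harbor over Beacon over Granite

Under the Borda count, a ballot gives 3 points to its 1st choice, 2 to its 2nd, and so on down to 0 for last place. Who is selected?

Ember

Borda scores:
  Harbor: 1 + 0 + 0 + 2 + 3 + 3 + 2 = 11
  Granite: 0 + 3 + 1 + 0 + 1 + 2 + 0 = 7
  Beacon: 3 + 2 + 2 + 1 + 0 + 0 + 1 = 9
  Ember: 2 + 1 + 3 + 3 + 2 + 1 + 3 = 15
Ember has the highest total.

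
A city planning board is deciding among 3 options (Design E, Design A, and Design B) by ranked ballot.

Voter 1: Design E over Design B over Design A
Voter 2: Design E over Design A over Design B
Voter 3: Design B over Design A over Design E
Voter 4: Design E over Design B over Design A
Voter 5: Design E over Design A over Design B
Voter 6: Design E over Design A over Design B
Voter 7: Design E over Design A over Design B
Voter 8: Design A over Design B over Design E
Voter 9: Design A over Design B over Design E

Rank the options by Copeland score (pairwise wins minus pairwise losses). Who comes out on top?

Pairwise results:
  Design E vs Design A: Design E wins 6–3.
  Design E vs Design B: Design E wins 6–3.
  Design A vs Design B: Design A wins 6–3.
Copeland scores (wins − losses):
  Design E: 2 − 0 = 2
  Design A: 1 − 1 = 0
  Design B: 0 − 2 = -2
Design E has the best Copeland score.

Design E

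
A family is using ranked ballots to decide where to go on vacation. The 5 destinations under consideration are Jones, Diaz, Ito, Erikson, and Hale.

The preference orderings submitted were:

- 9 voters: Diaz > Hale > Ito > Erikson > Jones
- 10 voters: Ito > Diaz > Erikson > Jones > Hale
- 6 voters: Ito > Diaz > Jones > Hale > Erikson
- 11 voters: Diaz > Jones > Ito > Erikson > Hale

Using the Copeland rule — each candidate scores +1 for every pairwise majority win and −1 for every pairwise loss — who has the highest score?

Pairwise results:
  Jones vs Diaz: Diaz wins 36–0.
  Jones vs Ito: Ito wins 25–11.
  Jones vs Erikson: Erikson wins 19–17.
  Jones vs Hale: Jones wins 27–9.
  Diaz vs Ito: Diaz wins 20–16.
  Diaz vs Erikson: Diaz wins 36–0.
  Diaz vs Hale: Diaz wins 36–0.
  Ito vs Erikson: Ito wins 36–0.
  Ito vs Hale: Ito wins 27–9.
  Erikson vs Hale: Erikson wins 21–15.
Copeland scores (wins − losses):
  Jones: 1 − 3 = -2
  Diaz: 4 − 0 = 4
  Ito: 3 − 1 = 2
  Erikson: 2 − 2 = 0
  Hale: 0 − 4 = -4
Diaz has the best Copeland score.

Diaz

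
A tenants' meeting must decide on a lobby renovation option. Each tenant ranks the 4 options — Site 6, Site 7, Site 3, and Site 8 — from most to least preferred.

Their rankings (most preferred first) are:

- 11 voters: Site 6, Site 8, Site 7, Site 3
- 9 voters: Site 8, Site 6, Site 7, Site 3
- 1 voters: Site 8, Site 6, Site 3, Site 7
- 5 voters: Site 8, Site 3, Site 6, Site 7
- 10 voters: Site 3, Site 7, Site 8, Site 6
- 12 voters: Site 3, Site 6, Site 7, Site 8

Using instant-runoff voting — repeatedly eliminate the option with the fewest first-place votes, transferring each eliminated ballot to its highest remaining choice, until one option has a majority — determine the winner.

Site 8

Round 1: Site 3 22, Site 8 15, Site 6 11, Site 7 0. Site 7 has the fewest and is eliminated.
Round 2: Site 3 22, Site 8 15, Site 6 11. Site 6 has the fewest and is eliminated.
Round 3: Site 8 26, Site 3 22. Site 8 has a majority.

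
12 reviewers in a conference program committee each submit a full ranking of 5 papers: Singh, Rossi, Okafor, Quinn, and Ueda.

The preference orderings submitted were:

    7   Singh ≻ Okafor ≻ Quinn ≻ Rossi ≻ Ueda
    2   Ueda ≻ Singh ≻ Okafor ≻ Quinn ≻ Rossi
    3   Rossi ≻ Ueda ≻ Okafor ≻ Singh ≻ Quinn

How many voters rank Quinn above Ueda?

7

Ballots ranking Quinn above Ueda: 7.
Ballots ranking Ueda above Quinn: 2+3 = 5.
So 7 of 12 voters prefer Quinn to Ueda.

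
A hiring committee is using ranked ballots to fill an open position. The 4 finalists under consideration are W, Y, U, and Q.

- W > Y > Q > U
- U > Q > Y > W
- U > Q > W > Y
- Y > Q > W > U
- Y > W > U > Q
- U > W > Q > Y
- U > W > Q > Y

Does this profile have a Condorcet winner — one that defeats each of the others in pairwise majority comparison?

Yes

Head-to-head results (7 voters total):
W vs Y: W wins 4–3.
W vs U: U wins 4–3.
W vs Q: W wins 4–3.
Y vs U: U wins 4–3.
Y vs Q: Q wins 4–3.
U vs Q: U wins 5–2.
U beats each rival — W (4–3), Y (4–3), Q (5–2) — so U is the Condorcet winner.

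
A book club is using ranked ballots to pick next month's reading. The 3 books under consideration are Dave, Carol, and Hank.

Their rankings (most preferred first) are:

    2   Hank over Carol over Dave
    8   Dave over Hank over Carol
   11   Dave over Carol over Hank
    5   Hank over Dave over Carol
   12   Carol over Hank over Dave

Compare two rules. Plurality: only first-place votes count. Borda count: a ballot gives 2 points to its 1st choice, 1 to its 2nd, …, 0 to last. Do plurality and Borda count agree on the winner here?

Yes

Plurality first-place counts: Dave 19, Carol 12, Hank 7 → Dave.
Borda totals: Dave 43, Carol 37, Hank 34 → Dave.
The two rules agree on Dave.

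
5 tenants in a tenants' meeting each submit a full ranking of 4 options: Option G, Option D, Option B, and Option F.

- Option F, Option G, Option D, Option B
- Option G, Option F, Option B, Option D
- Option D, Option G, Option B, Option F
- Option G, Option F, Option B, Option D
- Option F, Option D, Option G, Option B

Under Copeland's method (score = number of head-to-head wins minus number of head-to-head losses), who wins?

Pairwise results:
  Option G vs Option D: Option G wins 3–2.
  Option G vs Option B: Option G wins 5–0.
  Option G vs Option F: Option G wins 3–2.
  Option D vs Option B: Option D wins 3–2.
  Option D vs Option F: Option F wins 4–1.
  Option B vs Option F: Option F wins 4–1.
Copeland scores (wins − losses):
  Option G: 3 − 0 = 3
  Option D: 1 − 2 = -1
  Option B: 0 − 3 = -3
  Option F: 2 − 1 = 1
Option G has the best Copeland score.

Option G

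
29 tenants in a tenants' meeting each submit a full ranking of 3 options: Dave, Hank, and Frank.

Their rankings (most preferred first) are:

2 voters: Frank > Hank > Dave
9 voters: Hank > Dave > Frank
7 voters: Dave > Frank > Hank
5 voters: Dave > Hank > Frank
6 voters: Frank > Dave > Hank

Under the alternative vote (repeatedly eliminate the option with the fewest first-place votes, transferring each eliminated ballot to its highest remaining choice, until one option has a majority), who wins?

Round 1: Dave 12, Hank 9, Frank 8. Frank has the fewest and is eliminated.
Round 2: Dave 18, Hank 11. Dave has a majority.

Dave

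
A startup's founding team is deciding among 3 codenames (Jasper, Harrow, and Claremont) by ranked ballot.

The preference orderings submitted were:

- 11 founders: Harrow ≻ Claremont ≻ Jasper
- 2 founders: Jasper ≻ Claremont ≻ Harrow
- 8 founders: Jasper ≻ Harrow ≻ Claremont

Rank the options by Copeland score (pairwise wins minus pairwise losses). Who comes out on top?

Harrow

Pairwise results:
  Jasper vs Harrow: Harrow wins 11–10.
  Jasper vs Claremont: Claremont wins 11–10.
  Harrow vs Claremont: Harrow wins 19–2.
Copeland scores (wins − losses):
  Jasper: 0 − 2 = -2
  Harrow: 2 − 0 = 2
  Claremont: 1 − 1 = 0
Harrow has the best Copeland score.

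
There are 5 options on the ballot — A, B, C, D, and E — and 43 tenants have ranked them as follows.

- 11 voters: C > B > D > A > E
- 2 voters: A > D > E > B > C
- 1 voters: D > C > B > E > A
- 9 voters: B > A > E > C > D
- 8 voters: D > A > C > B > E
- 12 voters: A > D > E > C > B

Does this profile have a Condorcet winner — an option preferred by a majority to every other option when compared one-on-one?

Yes

Head-to-head results (43 voters total):
A vs B: A wins 22–21.
A vs C: A wins 31–12.
A vs D: A wins 23–20.
A vs E: A wins 42–1.
B vs C: C wins 32–11.
B vs D: D wins 23–20.
B vs E: B wins 29–14.
C vs D: D wins 23–20.
C vs E: E wins 23–20.
D vs E: D wins 34–9.
A beats each rival — B (22–21), C (31–12), D (23–20), E (42–1) — so A is the Condorcet winner.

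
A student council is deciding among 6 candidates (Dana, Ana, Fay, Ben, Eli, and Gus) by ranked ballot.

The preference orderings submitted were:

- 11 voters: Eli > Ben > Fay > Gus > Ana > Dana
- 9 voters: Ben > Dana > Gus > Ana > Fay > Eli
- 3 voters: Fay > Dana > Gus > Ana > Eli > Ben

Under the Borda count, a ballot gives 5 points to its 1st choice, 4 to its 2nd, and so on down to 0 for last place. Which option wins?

Borda scores:
  Dana: 11·0 + 9·4 + 3·4 = 48
  Ana: 11·1 + 9·2 + 3·2 = 35
  Fay: 11·3 + 9·1 + 3·5 = 57
  Ben: 11·4 + 9·5 + 3·0 = 89
  Eli: 11·5 + 9·0 + 3·1 = 58
  Gus: 11·2 + 9·3 + 3·3 = 58
Ben has the highest total.

Ben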